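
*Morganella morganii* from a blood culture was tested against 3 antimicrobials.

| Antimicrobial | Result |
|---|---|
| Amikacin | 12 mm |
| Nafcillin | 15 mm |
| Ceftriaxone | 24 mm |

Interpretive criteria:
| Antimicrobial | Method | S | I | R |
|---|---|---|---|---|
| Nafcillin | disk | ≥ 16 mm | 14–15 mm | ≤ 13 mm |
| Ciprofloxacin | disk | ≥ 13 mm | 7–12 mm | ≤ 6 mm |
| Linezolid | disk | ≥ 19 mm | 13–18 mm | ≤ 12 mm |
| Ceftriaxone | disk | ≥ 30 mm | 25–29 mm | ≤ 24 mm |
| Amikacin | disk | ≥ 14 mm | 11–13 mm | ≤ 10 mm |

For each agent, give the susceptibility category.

Amikacin: 12 mm is in 11–13 mm ⇒ I
Nafcillin 15 mm: in 14–15 mm ⇒ Intermediate
Ceftriaxone: 24 mm is ≤ 24 mm — Resistant

I, I, R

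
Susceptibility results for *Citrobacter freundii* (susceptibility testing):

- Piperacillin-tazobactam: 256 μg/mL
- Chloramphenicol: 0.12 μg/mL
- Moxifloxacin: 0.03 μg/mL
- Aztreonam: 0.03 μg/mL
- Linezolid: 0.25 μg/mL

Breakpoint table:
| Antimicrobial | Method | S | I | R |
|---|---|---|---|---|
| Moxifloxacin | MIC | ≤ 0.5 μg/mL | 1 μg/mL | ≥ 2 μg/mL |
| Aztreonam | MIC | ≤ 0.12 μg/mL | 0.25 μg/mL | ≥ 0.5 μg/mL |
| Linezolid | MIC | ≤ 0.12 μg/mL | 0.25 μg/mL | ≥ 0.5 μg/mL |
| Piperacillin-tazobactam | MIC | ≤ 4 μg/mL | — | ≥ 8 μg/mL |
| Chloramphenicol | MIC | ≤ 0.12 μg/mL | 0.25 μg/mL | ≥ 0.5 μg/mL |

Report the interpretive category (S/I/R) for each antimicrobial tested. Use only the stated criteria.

R, S, S, S, I

Piperacillin-tazobactam: 256 μg/mL is ≥ 8 μg/mL → R
Chloramphenicol: 0.12 μg/mL is ≤ 0.12 μg/mL → susceptible
Moxifloxacin: 0.03 μg/mL is ≤ 0.5 μg/mL → susceptible
Aztreonam 0.03 μg/mL: ≤ 0.12 μg/mL ⇒ susceptible
Linezolid 0.25 μg/mL: = 0.25 μg/mL → I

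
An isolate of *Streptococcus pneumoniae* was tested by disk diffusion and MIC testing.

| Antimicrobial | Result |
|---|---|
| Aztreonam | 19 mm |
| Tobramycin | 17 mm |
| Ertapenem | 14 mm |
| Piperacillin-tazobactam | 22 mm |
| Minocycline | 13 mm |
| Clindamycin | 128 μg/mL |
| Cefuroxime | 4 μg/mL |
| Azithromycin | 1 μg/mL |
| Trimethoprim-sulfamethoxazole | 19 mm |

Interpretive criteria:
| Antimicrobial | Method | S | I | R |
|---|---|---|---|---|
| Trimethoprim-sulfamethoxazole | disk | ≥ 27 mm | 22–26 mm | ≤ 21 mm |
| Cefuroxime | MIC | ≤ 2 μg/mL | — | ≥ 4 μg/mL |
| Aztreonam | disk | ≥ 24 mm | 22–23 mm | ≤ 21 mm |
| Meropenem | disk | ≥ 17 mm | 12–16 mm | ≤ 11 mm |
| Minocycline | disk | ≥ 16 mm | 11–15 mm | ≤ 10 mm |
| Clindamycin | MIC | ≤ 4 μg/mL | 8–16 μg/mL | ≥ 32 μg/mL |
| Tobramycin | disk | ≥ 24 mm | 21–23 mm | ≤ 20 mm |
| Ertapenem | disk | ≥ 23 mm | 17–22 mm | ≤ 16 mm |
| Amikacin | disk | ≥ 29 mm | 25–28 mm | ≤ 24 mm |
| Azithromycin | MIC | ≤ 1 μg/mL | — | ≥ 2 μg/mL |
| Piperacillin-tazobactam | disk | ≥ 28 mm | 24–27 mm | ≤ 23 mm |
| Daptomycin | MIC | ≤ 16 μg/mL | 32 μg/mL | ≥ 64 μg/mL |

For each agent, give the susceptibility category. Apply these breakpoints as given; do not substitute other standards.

Aztreonam 19 mm: ≤ 21 mm → R
Tobramycin (17 mm) ≤ 20 mm ⇒ Resistant
Ertapenem (14 mm) ≤ 16 mm — R
Piperacillin-tazobactam: 22 mm is ≤ 23 mm → Resistant
Minocycline 13 mm: in 11–15 mm ⇒ I
Clindamycin: 128 μg/mL is ≥ 32 μg/mL ⇒ Resistant
Cefuroxime: 4 μg/mL is ≥ 4 μg/mL → R
Azithromycin: 1 μg/mL is ≤ 1 μg/mL — S
Trimethoprim-sulfamethoxazole 19 mm: ≤ 21 mm — R

R, R, R, R, I, R, R, S, R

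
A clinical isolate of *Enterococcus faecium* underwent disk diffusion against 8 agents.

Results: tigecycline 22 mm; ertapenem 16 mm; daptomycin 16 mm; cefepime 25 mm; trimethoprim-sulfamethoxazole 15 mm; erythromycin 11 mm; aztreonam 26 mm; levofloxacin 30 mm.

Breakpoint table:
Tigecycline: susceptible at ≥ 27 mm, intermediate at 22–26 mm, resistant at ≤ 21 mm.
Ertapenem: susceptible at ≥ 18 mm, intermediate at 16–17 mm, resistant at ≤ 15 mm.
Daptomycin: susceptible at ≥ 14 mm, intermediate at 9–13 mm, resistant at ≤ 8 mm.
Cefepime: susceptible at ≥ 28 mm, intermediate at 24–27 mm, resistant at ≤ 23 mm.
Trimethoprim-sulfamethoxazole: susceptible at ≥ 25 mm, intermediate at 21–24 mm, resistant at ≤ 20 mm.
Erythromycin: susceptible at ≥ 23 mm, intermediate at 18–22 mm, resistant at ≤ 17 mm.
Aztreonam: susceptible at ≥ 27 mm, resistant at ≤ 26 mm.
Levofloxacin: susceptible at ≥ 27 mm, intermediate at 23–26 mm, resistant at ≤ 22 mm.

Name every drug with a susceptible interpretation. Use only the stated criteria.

Tigecycline 22 mm: in 22–26 mm ⇒ intermediate
Ertapenem (16 mm) in 16–17 mm → Intermediate
Daptomycin 16 mm: ≥ 14 mm ⇒ Susceptible
Cefepime (25 mm) in 24–27 mm ⇒ intermediate
Trimethoprim-sulfamethoxazole (15 mm) ≤ 20 mm — resistant
Erythromycin 11 mm: ≤ 17 mm — Resistant
Aztreonam: 26 mm is ≤ 26 mm → resistant
Levofloxacin (30 mm) ≥ 27 mm — Susceptible

daptomycin, levofloxacin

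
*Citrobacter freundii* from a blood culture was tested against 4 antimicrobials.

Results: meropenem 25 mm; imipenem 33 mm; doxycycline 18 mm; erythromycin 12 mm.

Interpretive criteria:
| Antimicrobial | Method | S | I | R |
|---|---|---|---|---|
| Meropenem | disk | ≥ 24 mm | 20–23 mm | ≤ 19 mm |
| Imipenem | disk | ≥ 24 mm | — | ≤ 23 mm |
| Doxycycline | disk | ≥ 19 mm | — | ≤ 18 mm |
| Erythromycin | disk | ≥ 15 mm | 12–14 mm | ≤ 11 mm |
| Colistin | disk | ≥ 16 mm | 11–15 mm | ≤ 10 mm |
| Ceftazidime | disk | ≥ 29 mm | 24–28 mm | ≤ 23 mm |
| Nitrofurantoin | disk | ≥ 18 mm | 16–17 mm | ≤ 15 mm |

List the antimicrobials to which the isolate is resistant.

Meropenem 25 mm: ≥ 24 mm ⇒ S
Imipenem: 33 mm is ≥ 24 mm — S
Doxycycline (18 mm) ≤ 18 mm — resistant
Erythromycin (12 mm) in 12–14 mm ⇒ I

doxycycline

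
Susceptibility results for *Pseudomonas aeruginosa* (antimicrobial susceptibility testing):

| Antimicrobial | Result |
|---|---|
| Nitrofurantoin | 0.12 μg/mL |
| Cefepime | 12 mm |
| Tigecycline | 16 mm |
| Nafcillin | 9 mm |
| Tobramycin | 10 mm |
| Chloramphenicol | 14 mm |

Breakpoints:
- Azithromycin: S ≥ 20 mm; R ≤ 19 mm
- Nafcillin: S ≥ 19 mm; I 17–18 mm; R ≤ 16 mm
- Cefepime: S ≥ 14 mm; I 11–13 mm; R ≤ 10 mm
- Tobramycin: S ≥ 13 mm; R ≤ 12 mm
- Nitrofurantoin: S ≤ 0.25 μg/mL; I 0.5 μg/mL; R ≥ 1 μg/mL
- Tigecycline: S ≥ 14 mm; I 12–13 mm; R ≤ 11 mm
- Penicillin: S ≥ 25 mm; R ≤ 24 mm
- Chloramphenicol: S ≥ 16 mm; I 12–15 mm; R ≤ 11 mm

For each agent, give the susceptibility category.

Nitrofurantoin (0.12 μg/mL) ≤ 0.25 μg/mL — S
Cefepime (12 mm) in 11–13 mm → intermediate
Tigecycline (16 mm) ≥ 14 mm ⇒ susceptible
Nafcillin: 9 mm is ≤ 16 mm ⇒ Resistant
Tobramycin 10 mm: ≤ 12 mm ⇒ R
Chloramphenicol 14 mm: in 12–15 mm → intermediate

S, I, S, R, R, I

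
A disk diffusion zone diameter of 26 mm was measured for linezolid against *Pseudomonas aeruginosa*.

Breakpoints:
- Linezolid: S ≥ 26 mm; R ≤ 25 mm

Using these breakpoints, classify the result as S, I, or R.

Linezolid: 26 mm is ≥ 26 mm → susceptible

Susceptible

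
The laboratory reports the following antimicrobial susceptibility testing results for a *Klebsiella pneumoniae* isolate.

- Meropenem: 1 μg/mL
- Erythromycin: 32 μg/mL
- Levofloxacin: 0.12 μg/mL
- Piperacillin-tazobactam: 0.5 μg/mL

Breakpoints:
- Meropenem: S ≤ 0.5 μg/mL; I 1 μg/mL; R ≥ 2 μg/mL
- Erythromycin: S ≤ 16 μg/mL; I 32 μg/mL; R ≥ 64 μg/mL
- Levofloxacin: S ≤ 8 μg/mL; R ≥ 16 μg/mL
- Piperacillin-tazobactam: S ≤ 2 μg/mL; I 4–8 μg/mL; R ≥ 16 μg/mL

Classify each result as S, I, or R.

I, I, S, S

Meropenem 1 μg/mL: = 1 μg/mL — Intermediate
Erythromycin 32 μg/mL: = 32 μg/mL → intermediate
Levofloxacin: 0.12 μg/mL is ≤ 8 μg/mL → Susceptible
Piperacillin-tazobactam: 0.5 μg/mL is ≤ 2 μg/mL → susceptible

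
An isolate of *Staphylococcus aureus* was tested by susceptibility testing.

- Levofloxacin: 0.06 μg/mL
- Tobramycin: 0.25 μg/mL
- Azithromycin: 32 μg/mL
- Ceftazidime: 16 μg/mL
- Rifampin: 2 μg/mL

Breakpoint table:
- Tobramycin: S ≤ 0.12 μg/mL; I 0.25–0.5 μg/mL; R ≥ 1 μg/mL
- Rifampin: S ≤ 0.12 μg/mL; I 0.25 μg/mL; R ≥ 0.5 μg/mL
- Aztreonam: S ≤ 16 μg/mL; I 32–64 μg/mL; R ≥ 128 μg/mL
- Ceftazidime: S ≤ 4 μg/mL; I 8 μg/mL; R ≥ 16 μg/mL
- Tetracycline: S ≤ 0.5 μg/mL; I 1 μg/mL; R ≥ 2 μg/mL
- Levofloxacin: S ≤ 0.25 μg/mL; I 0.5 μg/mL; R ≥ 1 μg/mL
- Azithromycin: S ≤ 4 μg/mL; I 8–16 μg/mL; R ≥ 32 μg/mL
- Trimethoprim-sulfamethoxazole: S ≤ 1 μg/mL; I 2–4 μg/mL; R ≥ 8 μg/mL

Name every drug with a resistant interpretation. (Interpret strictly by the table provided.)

Levofloxacin (0.06 μg/mL) ≤ 0.25 μg/mL — S
Tobramycin (0.25 μg/mL) in 0.25–0.5 μg/mL → Intermediate
Azithromycin: 32 μg/mL is ≥ 32 μg/mL — resistant
Ceftazidime (16 μg/mL) ≥ 16 μg/mL ⇒ Resistant
Rifampin: 2 μg/mL is ≥ 0.5 μg/mL — Resistant

azithromycin, ceftazidime, rifampin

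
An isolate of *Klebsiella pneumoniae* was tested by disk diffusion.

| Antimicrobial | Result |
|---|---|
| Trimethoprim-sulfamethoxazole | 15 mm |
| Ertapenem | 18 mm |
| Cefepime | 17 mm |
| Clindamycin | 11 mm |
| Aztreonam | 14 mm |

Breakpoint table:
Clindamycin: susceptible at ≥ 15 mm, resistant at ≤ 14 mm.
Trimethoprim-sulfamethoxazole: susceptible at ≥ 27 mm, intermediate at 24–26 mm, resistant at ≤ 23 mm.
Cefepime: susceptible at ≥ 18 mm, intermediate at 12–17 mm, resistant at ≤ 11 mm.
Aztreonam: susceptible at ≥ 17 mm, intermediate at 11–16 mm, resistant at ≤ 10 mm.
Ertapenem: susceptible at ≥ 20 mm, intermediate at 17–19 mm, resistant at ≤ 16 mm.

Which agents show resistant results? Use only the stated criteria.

Trimethoprim-sulfamethoxazole 15 mm: ≤ 23 mm — resistant
Ertapenem 18 mm: in 17–19 mm ⇒ intermediate
Cefepime: 17 mm is in 12–17 mm ⇒ Intermediate
Clindamycin 11 mm: ≤ 14 mm ⇒ R
Aztreonam (14 mm) in 11–16 mm — Intermediate

trimethoprim-sulfamethoxazole, clindamycin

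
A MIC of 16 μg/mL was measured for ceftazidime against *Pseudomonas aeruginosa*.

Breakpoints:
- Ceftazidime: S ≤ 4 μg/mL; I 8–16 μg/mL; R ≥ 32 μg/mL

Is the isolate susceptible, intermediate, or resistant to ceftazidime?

Ceftazidime (16 μg/mL) in 8–16 μg/mL → Intermediate

Intermediate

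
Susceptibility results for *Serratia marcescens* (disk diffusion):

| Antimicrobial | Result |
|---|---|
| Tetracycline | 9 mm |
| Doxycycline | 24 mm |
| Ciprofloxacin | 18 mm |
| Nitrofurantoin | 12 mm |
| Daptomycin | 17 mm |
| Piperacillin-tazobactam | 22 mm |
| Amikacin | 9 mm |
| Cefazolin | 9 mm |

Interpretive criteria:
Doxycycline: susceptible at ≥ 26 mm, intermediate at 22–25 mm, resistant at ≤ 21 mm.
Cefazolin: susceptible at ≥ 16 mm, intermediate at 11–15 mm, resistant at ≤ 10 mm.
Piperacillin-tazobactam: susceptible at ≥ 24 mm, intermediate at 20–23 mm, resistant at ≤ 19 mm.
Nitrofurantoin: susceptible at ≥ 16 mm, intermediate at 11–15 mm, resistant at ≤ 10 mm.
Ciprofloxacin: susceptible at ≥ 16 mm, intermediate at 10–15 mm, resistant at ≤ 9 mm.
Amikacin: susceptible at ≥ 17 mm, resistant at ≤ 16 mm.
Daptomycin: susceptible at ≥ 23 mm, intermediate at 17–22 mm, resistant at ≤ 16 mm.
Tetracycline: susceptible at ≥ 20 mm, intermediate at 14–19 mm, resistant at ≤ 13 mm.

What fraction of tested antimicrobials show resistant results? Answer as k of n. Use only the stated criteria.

3 of 8

Tetracycline: 9 mm is ≤ 13 mm — resistant
Doxycycline (24 mm) in 22–25 mm → I
Ciprofloxacin (18 mm) ≥ 16 mm ⇒ Susceptible
Nitrofurantoin (12 mm) in 11–15 mm — I
Daptomycin: 17 mm is in 17–22 mm — Intermediate
Piperacillin-tazobactam 22 mm: in 20–23 mm — Intermediate
Amikacin: 9 mm is ≤ 16 mm → Resistant
Cefazolin (9 mm) ≤ 10 mm → R
Resistant: 3/8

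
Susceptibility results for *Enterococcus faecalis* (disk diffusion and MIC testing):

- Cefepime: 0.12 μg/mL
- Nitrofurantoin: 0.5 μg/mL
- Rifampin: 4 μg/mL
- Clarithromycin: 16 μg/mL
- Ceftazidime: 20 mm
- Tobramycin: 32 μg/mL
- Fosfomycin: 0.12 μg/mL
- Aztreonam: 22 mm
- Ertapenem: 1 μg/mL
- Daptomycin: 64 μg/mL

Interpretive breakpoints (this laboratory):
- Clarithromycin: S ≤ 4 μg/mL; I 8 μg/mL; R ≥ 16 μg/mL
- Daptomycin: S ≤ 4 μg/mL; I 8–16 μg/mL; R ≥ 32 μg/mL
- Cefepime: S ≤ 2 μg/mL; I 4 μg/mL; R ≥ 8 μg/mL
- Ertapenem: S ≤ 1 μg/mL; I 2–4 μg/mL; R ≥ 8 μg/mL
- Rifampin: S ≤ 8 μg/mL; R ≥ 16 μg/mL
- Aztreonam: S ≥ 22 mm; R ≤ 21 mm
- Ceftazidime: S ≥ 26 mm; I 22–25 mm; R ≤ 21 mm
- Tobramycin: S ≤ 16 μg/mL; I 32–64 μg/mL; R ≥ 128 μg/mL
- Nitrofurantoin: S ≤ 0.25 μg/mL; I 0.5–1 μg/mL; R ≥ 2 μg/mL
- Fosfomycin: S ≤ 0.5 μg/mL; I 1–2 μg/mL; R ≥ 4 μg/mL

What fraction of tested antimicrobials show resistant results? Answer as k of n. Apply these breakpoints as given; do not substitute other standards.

3 of 10

Cefepime 0.12 μg/mL: ≤ 2 μg/mL → Susceptible
Nitrofurantoin 0.5 μg/mL: in 0.5–1 μg/mL — I
Rifampin (4 μg/mL) ≤ 8 μg/mL ⇒ S
Clarithromycin 16 μg/mL: ≥ 16 μg/mL → Resistant
Ceftazidime: 20 mm is ≤ 21 mm — R
Tobramycin (32 μg/mL) in 32–64 μg/mL — intermediate
Fosfomycin: 0.12 μg/mL is ≤ 0.5 μg/mL ⇒ Susceptible
Aztreonam: 22 mm is ≥ 22 mm — S
Ertapenem 1 μg/mL: ≤ 1 μg/mL → Susceptible
Daptomycin 64 μg/mL: ≥ 32 μg/mL → R
Resistant: 3/10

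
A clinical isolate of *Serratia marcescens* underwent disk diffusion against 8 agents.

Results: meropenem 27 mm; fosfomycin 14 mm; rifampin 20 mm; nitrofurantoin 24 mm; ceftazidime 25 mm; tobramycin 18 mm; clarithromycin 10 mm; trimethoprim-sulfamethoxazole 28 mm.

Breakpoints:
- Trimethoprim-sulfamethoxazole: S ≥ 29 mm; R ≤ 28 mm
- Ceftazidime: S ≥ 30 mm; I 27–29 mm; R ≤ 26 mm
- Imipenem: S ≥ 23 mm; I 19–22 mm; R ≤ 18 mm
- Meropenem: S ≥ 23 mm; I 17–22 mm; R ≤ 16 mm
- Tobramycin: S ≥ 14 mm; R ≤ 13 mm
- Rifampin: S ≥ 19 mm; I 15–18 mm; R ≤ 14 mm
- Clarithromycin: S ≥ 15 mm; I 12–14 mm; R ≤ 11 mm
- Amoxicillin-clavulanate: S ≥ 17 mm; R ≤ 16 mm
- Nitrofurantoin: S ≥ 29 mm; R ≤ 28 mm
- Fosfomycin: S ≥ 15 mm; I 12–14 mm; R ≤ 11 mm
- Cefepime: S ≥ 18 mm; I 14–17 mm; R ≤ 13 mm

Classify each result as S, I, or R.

Meropenem: 27 mm is ≥ 23 mm — susceptible
Fosfomycin 14 mm: in 12–14 mm ⇒ I
Rifampin: 20 mm is ≥ 19 mm ⇒ S
Nitrofurantoin 24 mm: ≤ 28 mm ⇒ Resistant
Ceftazidime (25 mm) ≤ 26 mm ⇒ Resistant
Tobramycin (18 mm) ≥ 14 mm ⇒ S
Clarithromycin 10 mm: ≤ 11 mm — R
Trimethoprim-sulfamethoxazole (28 mm) ≤ 28 mm ⇒ R

S, I, S, R, R, S, R, R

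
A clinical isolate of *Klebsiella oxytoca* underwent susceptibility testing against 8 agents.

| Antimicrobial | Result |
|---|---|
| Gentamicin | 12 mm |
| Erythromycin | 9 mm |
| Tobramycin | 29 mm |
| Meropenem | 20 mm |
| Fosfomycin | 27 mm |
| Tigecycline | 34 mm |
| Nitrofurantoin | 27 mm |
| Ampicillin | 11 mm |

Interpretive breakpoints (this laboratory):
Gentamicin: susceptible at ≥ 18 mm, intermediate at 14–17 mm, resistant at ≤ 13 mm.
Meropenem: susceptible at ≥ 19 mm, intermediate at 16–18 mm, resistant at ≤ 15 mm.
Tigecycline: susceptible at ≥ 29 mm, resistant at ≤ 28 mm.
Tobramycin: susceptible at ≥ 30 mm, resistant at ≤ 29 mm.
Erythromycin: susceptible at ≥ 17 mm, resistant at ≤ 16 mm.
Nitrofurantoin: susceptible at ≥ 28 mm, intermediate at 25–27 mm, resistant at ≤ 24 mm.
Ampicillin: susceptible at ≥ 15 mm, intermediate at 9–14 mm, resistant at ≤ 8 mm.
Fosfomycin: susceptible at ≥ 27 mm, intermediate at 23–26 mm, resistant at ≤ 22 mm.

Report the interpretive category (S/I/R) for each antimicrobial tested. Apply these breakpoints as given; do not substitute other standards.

R, R, R, S, S, S, I, I

Gentamicin 12 mm: ≤ 13 mm — Resistant
Erythromycin (9 mm) ≤ 16 mm → resistant
Tobramycin 29 mm: ≤ 29 mm ⇒ Resistant
Meropenem (20 mm) ≥ 19 mm — susceptible
Fosfomycin: 27 mm is ≥ 27 mm → Susceptible
Tigecycline (34 mm) ≥ 29 mm → Susceptible
Nitrofurantoin: 27 mm is in 25–27 mm → I
Ampicillin (11 mm) in 9–14 mm → I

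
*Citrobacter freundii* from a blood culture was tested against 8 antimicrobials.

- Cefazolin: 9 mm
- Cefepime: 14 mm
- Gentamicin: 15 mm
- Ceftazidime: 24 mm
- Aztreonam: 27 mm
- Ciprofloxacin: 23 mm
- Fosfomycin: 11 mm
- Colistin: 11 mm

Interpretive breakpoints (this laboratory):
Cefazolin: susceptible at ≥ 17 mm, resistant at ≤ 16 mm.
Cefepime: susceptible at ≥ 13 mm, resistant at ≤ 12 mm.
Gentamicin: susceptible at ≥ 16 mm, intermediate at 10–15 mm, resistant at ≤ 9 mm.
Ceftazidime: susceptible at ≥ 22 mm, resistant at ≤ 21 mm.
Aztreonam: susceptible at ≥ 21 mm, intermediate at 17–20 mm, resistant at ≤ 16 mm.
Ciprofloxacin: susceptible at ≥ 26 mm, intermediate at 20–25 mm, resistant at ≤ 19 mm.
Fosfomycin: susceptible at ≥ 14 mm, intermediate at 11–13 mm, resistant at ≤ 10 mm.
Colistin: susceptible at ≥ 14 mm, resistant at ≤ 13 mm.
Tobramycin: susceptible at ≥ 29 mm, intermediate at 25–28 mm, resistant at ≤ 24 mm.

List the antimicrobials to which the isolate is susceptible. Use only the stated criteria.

cefepime, ceftazidime, aztreonam

Cefazolin: 9 mm is ≤ 16 mm → Resistant
Cefepime 14 mm: ≥ 13 mm ⇒ S
Gentamicin: 15 mm is in 10–15 mm — Intermediate
Ceftazidime (24 mm) ≥ 22 mm → S
Aztreonam: 27 mm is ≥ 21 mm → S
Ciprofloxacin: 23 mm is in 20–25 mm → intermediate
Fosfomycin (11 mm) in 11–13 mm ⇒ I
Colistin 11 mm: ≤ 13 mm → Resistant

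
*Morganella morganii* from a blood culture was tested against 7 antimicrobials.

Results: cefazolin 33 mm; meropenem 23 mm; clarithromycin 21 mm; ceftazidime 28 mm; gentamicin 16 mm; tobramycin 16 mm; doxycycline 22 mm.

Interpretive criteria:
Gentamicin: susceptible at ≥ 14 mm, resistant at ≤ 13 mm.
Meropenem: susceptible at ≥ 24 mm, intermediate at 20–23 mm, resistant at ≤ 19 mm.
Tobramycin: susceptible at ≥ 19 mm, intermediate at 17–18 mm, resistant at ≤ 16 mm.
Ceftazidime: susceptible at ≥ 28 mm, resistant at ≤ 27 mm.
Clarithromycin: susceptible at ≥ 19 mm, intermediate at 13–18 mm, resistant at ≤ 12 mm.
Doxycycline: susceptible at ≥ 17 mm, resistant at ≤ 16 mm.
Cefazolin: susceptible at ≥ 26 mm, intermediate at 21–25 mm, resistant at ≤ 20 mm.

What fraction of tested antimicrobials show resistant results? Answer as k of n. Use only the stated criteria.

Cefazolin 33 mm: ≥ 26 mm ⇒ Susceptible
Meropenem 23 mm: in 20–23 mm → I
Clarithromycin 21 mm: ≥ 19 mm → S
Ceftazidime 28 mm: ≥ 28 mm ⇒ susceptible
Gentamicin: 16 mm is ≥ 14 mm — susceptible
Tobramycin (16 mm) ≤ 16 mm ⇒ resistant
Doxycycline (22 mm) ≥ 17 mm — susceptible
Resistant: 1/7

1 of 7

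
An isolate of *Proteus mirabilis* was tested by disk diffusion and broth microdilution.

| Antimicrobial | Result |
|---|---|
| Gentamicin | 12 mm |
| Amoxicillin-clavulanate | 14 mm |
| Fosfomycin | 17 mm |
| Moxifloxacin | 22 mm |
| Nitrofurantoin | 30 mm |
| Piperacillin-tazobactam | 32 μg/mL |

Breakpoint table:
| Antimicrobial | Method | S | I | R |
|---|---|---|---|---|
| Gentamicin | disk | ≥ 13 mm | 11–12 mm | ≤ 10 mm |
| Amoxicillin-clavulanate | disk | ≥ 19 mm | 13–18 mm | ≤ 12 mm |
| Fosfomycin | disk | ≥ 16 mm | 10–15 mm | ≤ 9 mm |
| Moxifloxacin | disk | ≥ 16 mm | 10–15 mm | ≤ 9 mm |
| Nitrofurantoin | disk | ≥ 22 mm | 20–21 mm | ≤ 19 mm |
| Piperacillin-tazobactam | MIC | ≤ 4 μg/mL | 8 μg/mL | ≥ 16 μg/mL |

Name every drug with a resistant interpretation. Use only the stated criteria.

Gentamicin: 12 mm is in 11–12 mm ⇒ intermediate
Amoxicillin-clavulanate: 14 mm is in 13–18 mm ⇒ Intermediate
Fosfomycin (17 mm) ≥ 16 mm → S
Moxifloxacin: 22 mm is ≥ 16 mm — S
Nitrofurantoin: 30 mm is ≥ 22 mm → S
Piperacillin-tazobactam 32 μg/mL: ≥ 16 μg/mL → Resistant

piperacillin-tazobactam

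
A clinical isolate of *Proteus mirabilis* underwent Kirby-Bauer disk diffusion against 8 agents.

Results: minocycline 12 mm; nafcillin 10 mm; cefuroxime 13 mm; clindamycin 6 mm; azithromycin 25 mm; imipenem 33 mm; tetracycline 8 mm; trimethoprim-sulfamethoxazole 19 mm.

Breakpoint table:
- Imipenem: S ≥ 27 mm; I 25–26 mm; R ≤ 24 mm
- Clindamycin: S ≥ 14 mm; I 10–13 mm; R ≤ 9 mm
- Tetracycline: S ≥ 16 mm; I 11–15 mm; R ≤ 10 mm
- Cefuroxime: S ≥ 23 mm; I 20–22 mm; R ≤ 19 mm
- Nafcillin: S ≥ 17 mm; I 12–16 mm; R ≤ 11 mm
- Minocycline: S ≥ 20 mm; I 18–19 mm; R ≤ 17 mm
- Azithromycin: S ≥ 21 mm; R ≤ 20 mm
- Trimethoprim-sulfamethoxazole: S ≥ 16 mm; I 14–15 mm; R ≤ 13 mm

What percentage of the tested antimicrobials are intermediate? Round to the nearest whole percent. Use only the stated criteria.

0%

Minocycline 12 mm: ≤ 17 mm ⇒ Resistant
Nafcillin (10 mm) ≤ 11 mm — R
Cefuroxime (13 mm) ≤ 19 mm — Resistant
Clindamycin 6 mm: ≤ 9 mm ⇒ resistant
Azithromycin (25 mm) ≥ 21 mm — Susceptible
Imipenem (33 mm) ≥ 27 mm → Susceptible
Tetracycline 8 mm: ≤ 10 mm → resistant
Trimethoprim-sulfamethoxazole: 19 mm is ≥ 16 mm → S
Intermediate: 0/8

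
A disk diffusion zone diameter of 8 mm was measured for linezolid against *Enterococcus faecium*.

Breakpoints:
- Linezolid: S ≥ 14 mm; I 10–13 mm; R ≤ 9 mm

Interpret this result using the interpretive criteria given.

Linezolid: 8 mm is ≤ 9 mm ⇒ resistant

Resistant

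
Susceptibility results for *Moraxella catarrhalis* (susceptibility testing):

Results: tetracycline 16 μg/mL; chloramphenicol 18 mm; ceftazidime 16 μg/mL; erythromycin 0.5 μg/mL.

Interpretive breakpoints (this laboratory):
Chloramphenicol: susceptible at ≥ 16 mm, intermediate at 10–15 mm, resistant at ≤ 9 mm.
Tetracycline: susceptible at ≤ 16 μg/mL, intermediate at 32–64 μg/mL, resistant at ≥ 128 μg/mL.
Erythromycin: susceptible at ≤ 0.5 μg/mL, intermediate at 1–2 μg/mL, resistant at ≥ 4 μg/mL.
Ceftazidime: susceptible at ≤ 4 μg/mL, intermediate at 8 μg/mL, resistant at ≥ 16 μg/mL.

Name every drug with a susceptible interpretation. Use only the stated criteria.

tetracycline, chloramphenicol, erythromycin

Tetracycline (16 μg/mL) ≤ 16 μg/mL → Susceptible
Chloramphenicol (18 mm) ≥ 16 mm — Susceptible
Ceftazidime: 16 μg/mL is ≥ 16 μg/mL — Resistant
Erythromycin 0.5 μg/mL: ≤ 0.5 μg/mL ⇒ S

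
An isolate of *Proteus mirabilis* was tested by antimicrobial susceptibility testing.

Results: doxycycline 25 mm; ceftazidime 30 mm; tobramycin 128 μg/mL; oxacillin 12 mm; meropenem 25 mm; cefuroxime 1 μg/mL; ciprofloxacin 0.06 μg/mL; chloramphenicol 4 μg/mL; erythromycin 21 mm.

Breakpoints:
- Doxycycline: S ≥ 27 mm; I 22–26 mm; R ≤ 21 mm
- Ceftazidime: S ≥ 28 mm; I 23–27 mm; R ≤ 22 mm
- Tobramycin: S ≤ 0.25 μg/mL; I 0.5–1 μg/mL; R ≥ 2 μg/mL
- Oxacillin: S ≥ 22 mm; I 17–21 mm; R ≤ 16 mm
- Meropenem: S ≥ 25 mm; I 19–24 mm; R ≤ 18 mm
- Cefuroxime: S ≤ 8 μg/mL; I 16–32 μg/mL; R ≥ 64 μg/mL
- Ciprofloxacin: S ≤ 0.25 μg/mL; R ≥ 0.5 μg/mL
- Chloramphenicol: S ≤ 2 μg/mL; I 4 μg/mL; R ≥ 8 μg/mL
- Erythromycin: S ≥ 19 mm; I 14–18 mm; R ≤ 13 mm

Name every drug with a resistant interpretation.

Doxycycline 25 mm: in 22–26 mm — I
Ceftazidime 30 mm: ≥ 28 mm — Susceptible
Tobramycin (128 μg/mL) ≥ 2 μg/mL ⇒ resistant
Oxacillin 12 mm: ≤ 16 mm → R
Meropenem 25 mm: ≥ 25 mm → S
Cefuroxime (1 μg/mL) ≤ 8 μg/mL ⇒ Susceptible
Ciprofloxacin: 0.06 μg/mL is ≤ 0.25 μg/mL → susceptible
Chloramphenicol: 4 μg/mL is = 4 μg/mL → I
Erythromycin 21 mm: ≥ 19 mm — susceptible

tobramycin, oxacillin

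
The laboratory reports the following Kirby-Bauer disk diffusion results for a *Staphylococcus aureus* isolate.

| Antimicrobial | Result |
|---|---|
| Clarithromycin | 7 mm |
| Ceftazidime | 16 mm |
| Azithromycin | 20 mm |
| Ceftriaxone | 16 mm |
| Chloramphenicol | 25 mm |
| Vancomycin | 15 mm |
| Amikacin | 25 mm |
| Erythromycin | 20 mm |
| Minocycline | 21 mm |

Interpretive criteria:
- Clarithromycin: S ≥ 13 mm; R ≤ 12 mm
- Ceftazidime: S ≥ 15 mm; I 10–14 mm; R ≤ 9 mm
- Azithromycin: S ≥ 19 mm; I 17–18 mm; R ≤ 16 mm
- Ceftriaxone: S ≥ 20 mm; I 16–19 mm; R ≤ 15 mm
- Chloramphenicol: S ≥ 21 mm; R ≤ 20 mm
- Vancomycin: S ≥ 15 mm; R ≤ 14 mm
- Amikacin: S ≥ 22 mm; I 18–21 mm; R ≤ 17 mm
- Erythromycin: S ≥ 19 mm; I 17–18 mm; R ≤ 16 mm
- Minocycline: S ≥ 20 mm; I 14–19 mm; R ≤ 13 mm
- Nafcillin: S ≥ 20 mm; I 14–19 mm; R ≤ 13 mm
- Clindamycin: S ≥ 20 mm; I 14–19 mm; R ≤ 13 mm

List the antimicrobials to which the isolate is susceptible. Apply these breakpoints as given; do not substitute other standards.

Clarithromycin (7 mm) ≤ 12 mm — Resistant
Ceftazidime: 16 mm is ≥ 15 mm — S
Azithromycin: 20 mm is ≥ 19 mm → Susceptible
Ceftriaxone (16 mm) in 16–19 mm ⇒ Intermediate
Chloramphenicol 25 mm: ≥ 21 mm ⇒ susceptible
Vancomycin: 15 mm is ≥ 15 mm ⇒ Susceptible
Amikacin (25 mm) ≥ 22 mm ⇒ S
Erythromycin 20 mm: ≥ 19 mm → Susceptible
Minocycline: 21 mm is ≥ 20 mm → Susceptible

ceftazidime, azithromycin, chloramphenicol, vancomycin, amikacin, erythromycin, minocycline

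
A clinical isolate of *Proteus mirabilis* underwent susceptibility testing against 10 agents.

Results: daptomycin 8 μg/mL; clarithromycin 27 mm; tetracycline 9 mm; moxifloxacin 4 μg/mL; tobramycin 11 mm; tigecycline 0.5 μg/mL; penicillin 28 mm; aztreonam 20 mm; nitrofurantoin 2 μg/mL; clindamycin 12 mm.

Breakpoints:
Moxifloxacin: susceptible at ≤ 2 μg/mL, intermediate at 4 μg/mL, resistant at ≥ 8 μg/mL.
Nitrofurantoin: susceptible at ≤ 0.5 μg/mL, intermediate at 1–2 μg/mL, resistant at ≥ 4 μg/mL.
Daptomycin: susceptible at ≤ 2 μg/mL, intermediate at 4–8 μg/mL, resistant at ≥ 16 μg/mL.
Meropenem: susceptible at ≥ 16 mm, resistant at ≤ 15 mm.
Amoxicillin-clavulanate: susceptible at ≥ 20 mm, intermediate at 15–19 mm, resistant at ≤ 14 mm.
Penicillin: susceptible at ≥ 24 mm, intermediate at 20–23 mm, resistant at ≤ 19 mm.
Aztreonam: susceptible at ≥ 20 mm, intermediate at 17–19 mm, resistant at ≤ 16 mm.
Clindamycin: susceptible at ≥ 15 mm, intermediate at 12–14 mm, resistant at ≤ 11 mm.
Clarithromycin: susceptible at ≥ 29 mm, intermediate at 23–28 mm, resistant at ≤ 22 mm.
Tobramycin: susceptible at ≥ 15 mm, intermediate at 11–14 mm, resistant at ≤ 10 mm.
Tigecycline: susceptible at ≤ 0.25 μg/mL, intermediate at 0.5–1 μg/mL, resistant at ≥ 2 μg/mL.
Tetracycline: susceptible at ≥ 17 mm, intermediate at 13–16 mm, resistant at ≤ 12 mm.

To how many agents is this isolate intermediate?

7

Daptomycin (8 μg/mL) in 4–8 μg/mL — intermediate
Clarithromycin 27 mm: in 23–28 mm → intermediate
Tetracycline: 9 mm is ≤ 12 mm → R
Moxifloxacin: 4 μg/mL is = 4 μg/mL ⇒ I
Tobramycin 11 mm: in 11–14 mm ⇒ intermediate
Tigecycline (0.5 μg/mL) in 0.5–1 μg/mL — I
Penicillin: 28 mm is ≥ 24 mm → susceptible
Aztreonam 20 mm: ≥ 20 mm → susceptible
Nitrofurantoin (2 μg/mL) in 1–2 μg/mL — Intermediate
Clindamycin: 12 mm is in 12–14 mm — Intermediate
Intermediate: 7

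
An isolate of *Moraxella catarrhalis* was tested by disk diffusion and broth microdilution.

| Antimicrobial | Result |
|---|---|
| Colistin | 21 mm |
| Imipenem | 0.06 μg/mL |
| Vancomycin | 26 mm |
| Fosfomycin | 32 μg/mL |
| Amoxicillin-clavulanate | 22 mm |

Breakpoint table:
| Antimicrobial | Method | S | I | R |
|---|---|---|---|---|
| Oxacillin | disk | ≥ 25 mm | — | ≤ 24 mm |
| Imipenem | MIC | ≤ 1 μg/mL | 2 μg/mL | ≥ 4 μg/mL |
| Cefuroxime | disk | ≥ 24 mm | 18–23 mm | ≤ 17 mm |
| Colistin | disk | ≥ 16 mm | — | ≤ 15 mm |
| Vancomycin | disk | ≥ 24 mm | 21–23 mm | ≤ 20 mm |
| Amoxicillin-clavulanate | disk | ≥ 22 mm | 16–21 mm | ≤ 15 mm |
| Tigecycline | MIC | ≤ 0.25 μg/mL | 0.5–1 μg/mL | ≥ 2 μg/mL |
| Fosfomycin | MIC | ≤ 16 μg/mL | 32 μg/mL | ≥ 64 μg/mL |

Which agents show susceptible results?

colistin, imipenem, vancomycin, amoxicillin-clavulanate

Colistin: 21 mm is ≥ 16 mm — susceptible
Imipenem: 0.06 μg/mL is ≤ 1 μg/mL → Susceptible
Vancomycin (26 mm) ≥ 24 mm — S
Fosfomycin (32 μg/mL) = 32 μg/mL — I
Amoxicillin-clavulanate: 22 mm is ≥ 22 mm → susceptible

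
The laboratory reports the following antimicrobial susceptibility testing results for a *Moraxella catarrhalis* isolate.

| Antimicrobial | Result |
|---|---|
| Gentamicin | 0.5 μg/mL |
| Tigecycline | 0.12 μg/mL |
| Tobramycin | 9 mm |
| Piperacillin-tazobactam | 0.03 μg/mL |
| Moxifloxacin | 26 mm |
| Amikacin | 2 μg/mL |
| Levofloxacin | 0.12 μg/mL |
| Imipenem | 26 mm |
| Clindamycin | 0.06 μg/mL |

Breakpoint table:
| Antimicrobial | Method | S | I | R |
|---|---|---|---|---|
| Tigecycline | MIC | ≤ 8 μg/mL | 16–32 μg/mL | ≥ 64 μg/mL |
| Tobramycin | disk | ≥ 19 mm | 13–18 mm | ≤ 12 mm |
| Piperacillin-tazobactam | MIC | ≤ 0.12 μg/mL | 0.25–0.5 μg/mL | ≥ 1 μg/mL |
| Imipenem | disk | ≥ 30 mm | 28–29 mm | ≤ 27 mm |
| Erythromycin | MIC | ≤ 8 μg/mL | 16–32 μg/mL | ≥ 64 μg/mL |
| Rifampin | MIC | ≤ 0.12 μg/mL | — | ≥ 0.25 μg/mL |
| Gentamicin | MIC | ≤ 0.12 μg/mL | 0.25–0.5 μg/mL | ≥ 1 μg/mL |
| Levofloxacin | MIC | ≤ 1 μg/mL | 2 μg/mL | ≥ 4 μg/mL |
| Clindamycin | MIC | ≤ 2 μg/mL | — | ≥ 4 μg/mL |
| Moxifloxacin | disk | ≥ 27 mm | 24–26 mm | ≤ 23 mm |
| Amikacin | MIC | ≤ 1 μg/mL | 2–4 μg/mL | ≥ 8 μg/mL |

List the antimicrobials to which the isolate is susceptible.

tigecycline, piperacillin-tazobactam, levofloxacin, clindamycin

Gentamicin: 0.5 μg/mL is in 0.25–0.5 μg/mL ⇒ intermediate
Tigecycline: 0.12 μg/mL is ≤ 8 μg/mL — Susceptible
Tobramycin: 9 mm is ≤ 12 mm — R
Piperacillin-tazobactam: 0.03 μg/mL is ≤ 0.12 μg/mL ⇒ S
Moxifloxacin: 26 mm is in 24–26 mm ⇒ I
Amikacin: 2 μg/mL is in 2–4 μg/mL ⇒ I
Levofloxacin 0.12 μg/mL: ≤ 1 μg/mL → Susceptible
Imipenem: 26 mm is ≤ 27 mm ⇒ resistant
Clindamycin (0.06 μg/mL) ≤ 2 μg/mL — susceptible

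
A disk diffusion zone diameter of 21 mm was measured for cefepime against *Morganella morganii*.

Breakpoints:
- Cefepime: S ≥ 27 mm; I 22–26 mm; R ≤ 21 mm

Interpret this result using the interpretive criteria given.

Cefepime 21 mm: ≤ 21 mm → resistant

R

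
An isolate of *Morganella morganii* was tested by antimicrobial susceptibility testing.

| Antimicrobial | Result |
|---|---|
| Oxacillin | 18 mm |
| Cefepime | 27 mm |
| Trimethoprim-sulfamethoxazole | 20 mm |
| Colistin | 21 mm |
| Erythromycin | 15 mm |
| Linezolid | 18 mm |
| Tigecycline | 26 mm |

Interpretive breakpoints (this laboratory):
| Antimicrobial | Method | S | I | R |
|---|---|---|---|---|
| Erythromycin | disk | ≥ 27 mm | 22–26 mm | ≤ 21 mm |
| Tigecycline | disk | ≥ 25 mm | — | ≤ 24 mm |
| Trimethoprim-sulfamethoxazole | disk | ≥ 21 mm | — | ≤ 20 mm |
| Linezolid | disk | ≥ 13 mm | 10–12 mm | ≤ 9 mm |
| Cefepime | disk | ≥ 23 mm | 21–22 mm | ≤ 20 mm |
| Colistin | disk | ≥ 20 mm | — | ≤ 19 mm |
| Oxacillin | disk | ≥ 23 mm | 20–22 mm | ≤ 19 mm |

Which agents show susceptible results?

cefepime, colistin, linezolid, tigecycline

Oxacillin 18 mm: ≤ 19 mm → resistant
Cefepime 27 mm: ≥ 23 mm ⇒ Susceptible
Trimethoprim-sulfamethoxazole: 20 mm is ≤ 20 mm ⇒ resistant
Colistin (21 mm) ≥ 20 mm ⇒ Susceptible
Erythromycin 15 mm: ≤ 21 mm — Resistant
Linezolid: 18 mm is ≥ 13 mm — S
Tigecycline 26 mm: ≥ 25 mm ⇒ S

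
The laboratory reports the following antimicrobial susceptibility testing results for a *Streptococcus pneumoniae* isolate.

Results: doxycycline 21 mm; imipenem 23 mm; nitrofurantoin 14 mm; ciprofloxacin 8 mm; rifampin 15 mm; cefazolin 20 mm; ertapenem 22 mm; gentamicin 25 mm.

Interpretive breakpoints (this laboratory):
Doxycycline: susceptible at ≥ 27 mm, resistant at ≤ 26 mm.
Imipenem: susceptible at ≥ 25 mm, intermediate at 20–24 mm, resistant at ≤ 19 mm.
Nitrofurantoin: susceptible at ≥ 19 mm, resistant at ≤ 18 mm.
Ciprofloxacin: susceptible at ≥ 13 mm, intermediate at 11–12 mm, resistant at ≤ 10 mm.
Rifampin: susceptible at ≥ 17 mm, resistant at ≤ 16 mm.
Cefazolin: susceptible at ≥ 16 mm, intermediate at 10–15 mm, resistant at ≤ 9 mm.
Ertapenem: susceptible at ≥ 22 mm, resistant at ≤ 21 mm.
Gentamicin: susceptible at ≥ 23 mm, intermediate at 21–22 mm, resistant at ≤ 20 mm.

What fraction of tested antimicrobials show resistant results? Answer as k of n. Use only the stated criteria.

Doxycycline: 21 mm is ≤ 26 mm ⇒ Resistant
Imipenem 23 mm: in 20–24 mm ⇒ Intermediate
Nitrofurantoin 14 mm: ≤ 18 mm ⇒ R
Ciprofloxacin: 8 mm is ≤ 10 mm — resistant
Rifampin: 15 mm is ≤ 16 mm ⇒ resistant
Cefazolin 20 mm: ≥ 16 mm → susceptible
Ertapenem (22 mm) ≥ 22 mm → susceptible
Gentamicin 25 mm: ≥ 23 mm ⇒ susceptible
Resistant: 4/8

4 of 8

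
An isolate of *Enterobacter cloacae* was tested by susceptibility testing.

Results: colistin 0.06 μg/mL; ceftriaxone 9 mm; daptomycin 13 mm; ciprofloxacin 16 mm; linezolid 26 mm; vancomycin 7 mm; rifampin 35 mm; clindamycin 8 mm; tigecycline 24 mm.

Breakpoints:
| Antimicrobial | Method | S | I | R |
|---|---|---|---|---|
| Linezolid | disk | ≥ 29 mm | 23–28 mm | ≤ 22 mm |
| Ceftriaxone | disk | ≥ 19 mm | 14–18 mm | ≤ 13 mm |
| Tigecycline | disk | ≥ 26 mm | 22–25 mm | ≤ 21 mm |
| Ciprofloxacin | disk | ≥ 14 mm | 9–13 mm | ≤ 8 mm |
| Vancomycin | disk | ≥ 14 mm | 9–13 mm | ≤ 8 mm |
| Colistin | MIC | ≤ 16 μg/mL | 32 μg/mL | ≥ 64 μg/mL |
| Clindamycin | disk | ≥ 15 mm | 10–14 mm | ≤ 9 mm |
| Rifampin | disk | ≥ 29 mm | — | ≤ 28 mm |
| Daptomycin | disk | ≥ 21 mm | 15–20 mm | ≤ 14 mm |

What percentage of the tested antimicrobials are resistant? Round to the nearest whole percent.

44%

Colistin 0.06 μg/mL: ≤ 16 μg/mL — Susceptible
Ceftriaxone (9 mm) ≤ 13 mm → R
Daptomycin (13 mm) ≤ 14 mm ⇒ resistant
Ciprofloxacin: 16 mm is ≥ 14 mm — S
Linezolid 26 mm: in 23–28 mm ⇒ I
Vancomycin 7 mm: ≤ 8 mm → R
Rifampin: 35 mm is ≥ 29 mm → S
Clindamycin (8 mm) ≤ 9 mm ⇒ resistant
Tigecycline 24 mm: in 22–25 mm — I
Resistant: 4/9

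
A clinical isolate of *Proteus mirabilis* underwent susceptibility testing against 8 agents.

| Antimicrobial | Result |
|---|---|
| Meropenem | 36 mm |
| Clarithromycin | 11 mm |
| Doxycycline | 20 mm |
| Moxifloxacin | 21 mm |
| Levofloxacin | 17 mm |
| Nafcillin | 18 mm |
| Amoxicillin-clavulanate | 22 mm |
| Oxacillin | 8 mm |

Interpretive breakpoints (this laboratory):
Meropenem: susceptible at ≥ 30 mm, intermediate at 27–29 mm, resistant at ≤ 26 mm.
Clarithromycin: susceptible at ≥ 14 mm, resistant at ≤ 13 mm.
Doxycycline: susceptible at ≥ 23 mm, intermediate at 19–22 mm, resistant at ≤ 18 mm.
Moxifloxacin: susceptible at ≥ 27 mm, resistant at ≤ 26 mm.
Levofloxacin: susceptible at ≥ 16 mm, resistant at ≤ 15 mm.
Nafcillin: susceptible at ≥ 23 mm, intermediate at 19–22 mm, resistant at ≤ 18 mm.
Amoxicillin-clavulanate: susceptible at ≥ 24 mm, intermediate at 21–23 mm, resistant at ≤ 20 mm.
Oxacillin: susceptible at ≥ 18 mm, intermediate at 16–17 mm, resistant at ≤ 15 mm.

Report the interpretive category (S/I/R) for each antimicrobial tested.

Meropenem (36 mm) ≥ 30 mm → Susceptible
Clarithromycin 11 mm: ≤ 13 mm ⇒ resistant
Doxycycline (20 mm) in 19–22 mm — intermediate
Moxifloxacin (21 mm) ≤ 26 mm — resistant
Levofloxacin (17 mm) ≥ 16 mm ⇒ susceptible
Nafcillin 18 mm: ≤ 18 mm ⇒ Resistant
Amoxicillin-clavulanate 22 mm: in 21–23 mm — Intermediate
Oxacillin (8 mm) ≤ 15 mm ⇒ Resistant

S, R, I, R, S, R, I, R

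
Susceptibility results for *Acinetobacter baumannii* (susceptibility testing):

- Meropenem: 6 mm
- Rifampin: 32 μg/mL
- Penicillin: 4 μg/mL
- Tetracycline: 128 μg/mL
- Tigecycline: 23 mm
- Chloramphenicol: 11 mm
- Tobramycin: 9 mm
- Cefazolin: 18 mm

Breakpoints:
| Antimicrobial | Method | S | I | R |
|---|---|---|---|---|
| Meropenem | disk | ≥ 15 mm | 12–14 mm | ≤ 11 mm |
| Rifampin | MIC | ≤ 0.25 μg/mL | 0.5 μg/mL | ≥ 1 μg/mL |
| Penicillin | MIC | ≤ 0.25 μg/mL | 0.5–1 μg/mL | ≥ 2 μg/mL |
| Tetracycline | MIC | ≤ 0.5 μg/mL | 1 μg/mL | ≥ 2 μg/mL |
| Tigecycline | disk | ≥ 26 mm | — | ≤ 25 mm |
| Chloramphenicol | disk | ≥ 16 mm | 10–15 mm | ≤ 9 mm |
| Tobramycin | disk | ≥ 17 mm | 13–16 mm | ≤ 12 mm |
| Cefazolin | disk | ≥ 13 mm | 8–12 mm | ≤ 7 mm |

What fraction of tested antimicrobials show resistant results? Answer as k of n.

6 of 8

Meropenem: 6 mm is ≤ 11 mm ⇒ R
Rifampin 32 μg/mL: ≥ 1 μg/mL ⇒ resistant
Penicillin (4 μg/mL) ≥ 2 μg/mL — Resistant
Tetracycline: 128 μg/mL is ≥ 2 μg/mL → R
Tigecycline: 23 mm is ≤ 25 mm → resistant
Chloramphenicol: 11 mm is in 10–15 mm — I
Tobramycin (9 mm) ≤ 12 mm — resistant
Cefazolin: 18 mm is ≥ 13 mm — S
Resistant: 6/8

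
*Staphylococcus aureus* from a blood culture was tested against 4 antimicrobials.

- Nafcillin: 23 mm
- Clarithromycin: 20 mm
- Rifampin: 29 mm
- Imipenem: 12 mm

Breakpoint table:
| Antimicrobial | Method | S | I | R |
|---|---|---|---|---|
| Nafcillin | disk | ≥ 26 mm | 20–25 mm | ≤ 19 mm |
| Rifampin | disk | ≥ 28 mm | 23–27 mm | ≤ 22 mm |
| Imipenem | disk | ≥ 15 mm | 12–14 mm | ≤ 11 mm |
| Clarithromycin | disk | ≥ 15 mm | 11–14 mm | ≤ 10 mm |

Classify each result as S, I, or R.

Nafcillin (23 mm) in 20–25 mm — Intermediate
Clarithromycin (20 mm) ≥ 15 mm — S
Rifampin 29 mm: ≥ 28 mm ⇒ Susceptible
Imipenem: 12 mm is in 12–14 mm → intermediate

I, S, S, I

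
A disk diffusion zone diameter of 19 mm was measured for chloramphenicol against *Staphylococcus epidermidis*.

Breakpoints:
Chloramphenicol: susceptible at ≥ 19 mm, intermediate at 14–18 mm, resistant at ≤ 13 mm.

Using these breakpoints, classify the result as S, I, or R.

S

Chloramphenicol (19 mm) ≥ 19 mm ⇒ Susceptible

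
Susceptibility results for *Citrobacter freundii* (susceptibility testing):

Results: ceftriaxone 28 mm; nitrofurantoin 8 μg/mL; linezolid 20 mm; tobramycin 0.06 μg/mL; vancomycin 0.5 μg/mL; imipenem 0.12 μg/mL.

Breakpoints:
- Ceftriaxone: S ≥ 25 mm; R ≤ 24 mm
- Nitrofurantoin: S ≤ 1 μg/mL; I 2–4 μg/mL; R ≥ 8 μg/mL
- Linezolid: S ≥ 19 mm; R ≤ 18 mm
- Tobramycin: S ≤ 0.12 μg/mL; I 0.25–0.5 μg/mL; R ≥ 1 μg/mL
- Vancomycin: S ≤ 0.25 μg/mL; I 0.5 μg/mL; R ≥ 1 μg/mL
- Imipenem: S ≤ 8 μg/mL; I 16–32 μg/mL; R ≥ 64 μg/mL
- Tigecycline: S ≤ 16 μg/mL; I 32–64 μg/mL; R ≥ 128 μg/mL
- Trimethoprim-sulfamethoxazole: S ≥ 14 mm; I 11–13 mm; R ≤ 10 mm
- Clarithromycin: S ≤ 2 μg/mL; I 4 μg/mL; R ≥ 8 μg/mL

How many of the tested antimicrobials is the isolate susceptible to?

4

Ceftriaxone: 28 mm is ≥ 25 mm ⇒ Susceptible
Nitrofurantoin: 8 μg/mL is ≥ 8 μg/mL — Resistant
Linezolid: 20 mm is ≥ 19 mm ⇒ susceptible
Tobramycin 0.06 μg/mL: ≤ 0.12 μg/mL ⇒ susceptible
Vancomycin 0.5 μg/mL: = 0.5 μg/mL — Intermediate
Imipenem 0.12 μg/mL: ≤ 8 μg/mL ⇒ susceptible
Susceptible: 4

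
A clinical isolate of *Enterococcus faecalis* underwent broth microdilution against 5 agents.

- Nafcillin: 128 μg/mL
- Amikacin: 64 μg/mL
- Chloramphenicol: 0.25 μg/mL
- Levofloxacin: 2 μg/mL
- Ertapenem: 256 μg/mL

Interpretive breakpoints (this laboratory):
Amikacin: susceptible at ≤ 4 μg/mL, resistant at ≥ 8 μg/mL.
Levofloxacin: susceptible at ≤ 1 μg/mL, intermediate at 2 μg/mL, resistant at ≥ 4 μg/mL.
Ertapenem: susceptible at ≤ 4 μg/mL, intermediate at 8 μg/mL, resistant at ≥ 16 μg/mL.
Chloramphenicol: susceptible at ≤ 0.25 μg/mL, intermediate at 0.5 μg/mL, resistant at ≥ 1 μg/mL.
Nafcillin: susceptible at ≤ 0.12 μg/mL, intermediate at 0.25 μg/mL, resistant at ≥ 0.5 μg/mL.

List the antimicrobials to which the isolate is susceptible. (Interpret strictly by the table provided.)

chloramphenicol

Nafcillin 128 μg/mL: ≥ 0.5 μg/mL → R
Amikacin (64 μg/mL) ≥ 8 μg/mL ⇒ Resistant
Chloramphenicol: 0.25 μg/mL is ≤ 0.25 μg/mL → S
Levofloxacin 2 μg/mL: = 2 μg/mL — Intermediate
Ertapenem 256 μg/mL: ≥ 16 μg/mL ⇒ Resistant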